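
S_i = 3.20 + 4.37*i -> [3.2, 7.57, 11.94, 16.31, 20.68]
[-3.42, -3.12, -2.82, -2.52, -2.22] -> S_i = -3.42 + 0.30*i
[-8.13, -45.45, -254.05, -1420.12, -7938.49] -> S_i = -8.13*5.59^i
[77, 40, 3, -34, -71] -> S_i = 77 + -37*i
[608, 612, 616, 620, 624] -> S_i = 608 + 4*i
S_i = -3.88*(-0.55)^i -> [-3.88, 2.13, -1.17, 0.65, -0.36]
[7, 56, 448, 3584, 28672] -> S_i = 7*8^i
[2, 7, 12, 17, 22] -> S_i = 2 + 5*i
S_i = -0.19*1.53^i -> [-0.19, -0.29, -0.44, -0.68, -1.04]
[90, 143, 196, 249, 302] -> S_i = 90 + 53*i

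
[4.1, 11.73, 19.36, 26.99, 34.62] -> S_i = 4.10 + 7.63*i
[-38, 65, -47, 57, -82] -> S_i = Random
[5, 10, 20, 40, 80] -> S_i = 5*2^i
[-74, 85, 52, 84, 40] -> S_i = Random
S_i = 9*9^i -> [9, 81, 729, 6561, 59049]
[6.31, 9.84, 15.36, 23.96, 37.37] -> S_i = 6.31*1.56^i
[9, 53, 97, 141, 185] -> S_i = 9 + 44*i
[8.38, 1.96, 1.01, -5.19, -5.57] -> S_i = Random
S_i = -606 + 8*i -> [-606, -598, -590, -582, -574]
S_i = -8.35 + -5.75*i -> [-8.35, -14.1, -19.85, -25.6, -31.35]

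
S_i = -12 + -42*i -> [-12, -54, -96, -138, -180]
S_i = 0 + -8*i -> [0, -8, -16, -24, -32]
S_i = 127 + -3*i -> [127, 124, 121, 118, 115]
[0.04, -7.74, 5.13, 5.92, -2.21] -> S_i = Random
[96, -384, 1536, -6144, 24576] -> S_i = 96*-4^i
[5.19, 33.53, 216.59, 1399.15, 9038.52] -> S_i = 5.19*6.46^i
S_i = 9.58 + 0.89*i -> [9.58, 10.47, 11.36, 12.25, 13.14]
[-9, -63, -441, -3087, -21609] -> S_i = -9*7^i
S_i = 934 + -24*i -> [934, 910, 886, 862, 838]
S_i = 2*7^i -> [2, 14, 98, 686, 4802]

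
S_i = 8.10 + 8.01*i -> [8.1, 16.11, 24.12, 32.13, 40.14]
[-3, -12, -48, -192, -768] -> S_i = -3*4^i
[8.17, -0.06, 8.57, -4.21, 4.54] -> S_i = Random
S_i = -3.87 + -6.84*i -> [-3.87, -10.71, -17.55, -24.39, -31.23]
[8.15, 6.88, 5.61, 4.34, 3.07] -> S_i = 8.15 + -1.27*i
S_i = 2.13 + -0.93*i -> [2.13, 1.2, 0.27, -0.66, -1.59]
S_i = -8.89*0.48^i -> [-8.89, -4.27, -2.05, -0.98, -0.47]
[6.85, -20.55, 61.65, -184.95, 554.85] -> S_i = 6.85*(-3.00)^i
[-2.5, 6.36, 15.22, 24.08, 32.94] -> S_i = -2.50 + 8.86*i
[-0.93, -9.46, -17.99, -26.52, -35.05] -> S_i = -0.93 + -8.53*i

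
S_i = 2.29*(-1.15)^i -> [2.29, -2.63, 3.03, -3.48, 4.01]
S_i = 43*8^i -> [43, 344, 2752, 22016, 176128]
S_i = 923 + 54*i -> [923, 977, 1031, 1085, 1139]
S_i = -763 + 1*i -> [-763, -762, -761, -760, -759]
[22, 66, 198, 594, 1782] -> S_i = 22*3^i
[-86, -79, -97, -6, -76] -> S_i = Random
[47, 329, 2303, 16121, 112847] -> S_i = 47*7^i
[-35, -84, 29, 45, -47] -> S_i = Random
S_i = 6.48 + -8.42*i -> [6.48, -1.94, -10.36, -18.78, -27.2]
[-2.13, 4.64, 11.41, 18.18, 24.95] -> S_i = -2.13 + 6.77*i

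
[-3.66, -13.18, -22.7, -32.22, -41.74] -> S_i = -3.66 + -9.52*i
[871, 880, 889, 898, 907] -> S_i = 871 + 9*i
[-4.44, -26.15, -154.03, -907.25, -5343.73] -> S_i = -4.44*5.89^i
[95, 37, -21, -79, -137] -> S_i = 95 + -58*i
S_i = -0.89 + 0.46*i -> [-0.89, -0.43, 0.03, 0.49, 0.95]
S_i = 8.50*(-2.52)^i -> [8.5, -21.42, 53.98, -136.03, 342.78]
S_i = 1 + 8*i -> [1, 9, 17, 25, 33]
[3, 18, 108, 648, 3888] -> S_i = 3*6^i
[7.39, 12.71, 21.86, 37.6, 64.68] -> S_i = 7.39*1.72^i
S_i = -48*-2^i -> [-48, 96, -192, 384, -768]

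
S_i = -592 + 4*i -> [-592, -588, -584, -580, -576]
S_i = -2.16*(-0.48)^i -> [-2.16, 1.04, -0.5, 0.24, -0.11]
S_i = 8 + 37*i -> [8, 45, 82, 119, 156]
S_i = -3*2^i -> [-3, -6, -12, -24, -48]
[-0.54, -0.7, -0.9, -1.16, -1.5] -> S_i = -0.54*1.29^i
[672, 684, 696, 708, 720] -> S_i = 672 + 12*i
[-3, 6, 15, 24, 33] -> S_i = -3 + 9*i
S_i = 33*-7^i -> [33, -231, 1617, -11319, 79233]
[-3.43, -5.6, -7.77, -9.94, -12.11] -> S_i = -3.43 + -2.17*i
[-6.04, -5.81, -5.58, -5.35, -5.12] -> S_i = -6.04 + 0.23*i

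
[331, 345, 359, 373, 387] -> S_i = 331 + 14*i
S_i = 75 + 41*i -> [75, 116, 157, 198, 239]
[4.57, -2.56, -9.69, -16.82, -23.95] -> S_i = 4.57 + -7.13*i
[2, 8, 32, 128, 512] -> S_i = 2*4^i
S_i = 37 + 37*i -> [37, 74, 111, 148, 185]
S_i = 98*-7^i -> [98, -686, 4802, -33614, 235298]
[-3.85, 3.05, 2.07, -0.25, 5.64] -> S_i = Random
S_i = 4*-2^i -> [4, -8, 16, -32, 64]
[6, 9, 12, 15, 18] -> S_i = 6 + 3*i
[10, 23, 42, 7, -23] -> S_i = Random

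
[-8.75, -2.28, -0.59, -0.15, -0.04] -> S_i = -8.75*0.26^i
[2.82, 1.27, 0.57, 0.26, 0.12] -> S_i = 2.82*0.45^i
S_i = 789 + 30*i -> [789, 819, 849, 879, 909]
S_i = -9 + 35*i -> [-9, 26, 61, 96, 131]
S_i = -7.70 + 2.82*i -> [-7.7, -4.88, -2.06, 0.76, 3.58]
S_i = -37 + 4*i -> [-37, -33, -29, -25, -21]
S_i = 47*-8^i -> [47, -376, 3008, -24064, 192512]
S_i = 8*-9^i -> [8, -72, 648, -5832, 52488]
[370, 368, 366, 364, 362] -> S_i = 370 + -2*i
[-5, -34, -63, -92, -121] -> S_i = -5 + -29*i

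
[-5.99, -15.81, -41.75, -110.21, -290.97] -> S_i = -5.99*2.64^i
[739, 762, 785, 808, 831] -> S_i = 739 + 23*i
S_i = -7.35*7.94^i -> [-7.35, -58.36, -463.37, -3679.16, -29212.54]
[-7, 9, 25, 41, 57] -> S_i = -7 + 16*i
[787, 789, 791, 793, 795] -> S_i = 787 + 2*i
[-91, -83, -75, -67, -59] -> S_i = -91 + 8*i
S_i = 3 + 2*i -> [3, 5, 7, 9, 11]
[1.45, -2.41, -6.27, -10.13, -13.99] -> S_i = 1.45 + -3.86*i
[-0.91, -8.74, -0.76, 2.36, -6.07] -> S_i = Random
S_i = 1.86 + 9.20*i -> [1.86, 11.06, 20.26, 29.46, 38.66]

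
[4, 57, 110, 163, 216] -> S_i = 4 + 53*i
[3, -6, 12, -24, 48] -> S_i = 3*-2^i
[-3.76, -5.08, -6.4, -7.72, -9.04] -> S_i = -3.76 + -1.32*i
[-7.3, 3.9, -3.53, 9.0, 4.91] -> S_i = Random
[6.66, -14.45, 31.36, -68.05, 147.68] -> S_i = 6.66*(-2.17)^i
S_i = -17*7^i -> [-17, -119, -833, -5831, -40817]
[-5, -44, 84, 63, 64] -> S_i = Random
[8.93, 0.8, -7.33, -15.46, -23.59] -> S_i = 8.93 + -8.13*i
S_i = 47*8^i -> [47, 376, 3008, 24064, 192512]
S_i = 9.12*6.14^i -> [9.12, 56.0, 343.82, 2111.06, 12961.89]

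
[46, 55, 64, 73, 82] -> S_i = 46 + 9*i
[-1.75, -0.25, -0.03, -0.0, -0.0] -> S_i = -1.75*0.14^i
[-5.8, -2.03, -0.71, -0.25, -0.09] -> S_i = -5.80*0.35^i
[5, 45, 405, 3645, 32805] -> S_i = 5*9^i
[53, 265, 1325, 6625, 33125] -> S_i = 53*5^i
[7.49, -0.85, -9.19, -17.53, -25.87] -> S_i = 7.49 + -8.34*i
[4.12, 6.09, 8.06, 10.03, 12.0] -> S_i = 4.12 + 1.97*i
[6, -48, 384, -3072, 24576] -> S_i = 6*-8^i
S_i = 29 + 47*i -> [29, 76, 123, 170, 217]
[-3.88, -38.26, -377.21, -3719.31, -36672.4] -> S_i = -3.88*9.86^i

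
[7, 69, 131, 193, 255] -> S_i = 7 + 62*i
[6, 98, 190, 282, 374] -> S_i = 6 + 92*i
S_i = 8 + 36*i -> [8, 44, 80, 116, 152]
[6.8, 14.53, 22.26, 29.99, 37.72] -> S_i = 6.80 + 7.73*i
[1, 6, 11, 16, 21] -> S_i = 1 + 5*i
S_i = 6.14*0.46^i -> [6.14, 2.82, 1.3, 0.6, 0.27]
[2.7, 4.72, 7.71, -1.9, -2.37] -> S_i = Random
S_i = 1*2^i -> [1, 2, 4, 8, 16]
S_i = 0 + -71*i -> [0, -71, -142, -213, -284]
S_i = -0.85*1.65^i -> [-0.85, -1.4, -2.31, -3.82, -6.3]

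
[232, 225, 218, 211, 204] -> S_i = 232 + -7*i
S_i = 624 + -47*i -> [624, 577, 530, 483, 436]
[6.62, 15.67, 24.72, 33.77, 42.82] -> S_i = 6.62 + 9.05*i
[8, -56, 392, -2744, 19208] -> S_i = 8*-7^i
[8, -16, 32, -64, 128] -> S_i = 8*-2^i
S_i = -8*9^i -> [-8, -72, -648, -5832, -52488]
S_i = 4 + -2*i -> [4, 2, 0, -2, -4]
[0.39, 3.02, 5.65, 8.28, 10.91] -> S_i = 0.39 + 2.63*i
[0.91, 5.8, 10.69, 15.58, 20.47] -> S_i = 0.91 + 4.89*i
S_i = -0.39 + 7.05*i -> [-0.39, 6.66, 13.71, 20.76, 27.81]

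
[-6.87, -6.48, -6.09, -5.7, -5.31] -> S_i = -6.87 + 0.39*i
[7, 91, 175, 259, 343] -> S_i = 7 + 84*i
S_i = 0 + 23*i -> [0, 23, 46, 69, 92]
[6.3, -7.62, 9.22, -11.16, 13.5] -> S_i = 6.30*(-1.21)^i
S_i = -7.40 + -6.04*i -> [-7.4, -13.44, -19.48, -25.52, -31.56]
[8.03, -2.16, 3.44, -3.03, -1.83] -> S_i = Random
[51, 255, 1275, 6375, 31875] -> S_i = 51*5^i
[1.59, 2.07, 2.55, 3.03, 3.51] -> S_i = 1.59 + 0.48*i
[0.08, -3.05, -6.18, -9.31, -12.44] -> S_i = 0.08 + -3.13*i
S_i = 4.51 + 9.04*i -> [4.51, 13.55, 22.59, 31.63, 40.67]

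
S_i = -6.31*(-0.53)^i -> [-6.31, 3.34, -1.77, 0.94, -0.5]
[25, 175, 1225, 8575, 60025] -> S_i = 25*7^i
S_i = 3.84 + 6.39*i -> [3.84, 10.23, 16.62, 23.01, 29.4]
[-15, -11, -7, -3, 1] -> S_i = -15 + 4*i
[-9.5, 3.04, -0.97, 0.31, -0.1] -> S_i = -9.50*(-0.32)^i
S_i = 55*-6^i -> [55, -330, 1980, -11880, 71280]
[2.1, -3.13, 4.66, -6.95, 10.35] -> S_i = 2.10*(-1.49)^i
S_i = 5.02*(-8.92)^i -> [5.02, -44.78, 399.42, -3562.86, 31780.68]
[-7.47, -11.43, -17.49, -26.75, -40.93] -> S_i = -7.47*1.53^i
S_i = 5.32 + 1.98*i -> [5.32, 7.3, 9.28, 11.26, 13.24]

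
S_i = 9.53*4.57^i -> [9.53, 43.55, 199.03, 909.58, 4156.79]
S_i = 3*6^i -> [3, 18, 108, 648, 3888]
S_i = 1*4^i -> [1, 4, 16, 64, 256]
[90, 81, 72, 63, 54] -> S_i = 90 + -9*i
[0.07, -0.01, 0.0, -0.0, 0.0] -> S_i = 0.07*(-0.14)^i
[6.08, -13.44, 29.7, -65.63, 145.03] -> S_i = 6.08*(-2.21)^i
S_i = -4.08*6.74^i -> [-4.08, -27.5, -185.34, -1249.22, -8419.76]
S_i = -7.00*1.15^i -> [-7.0, -8.05, -9.26, -10.65, -12.24]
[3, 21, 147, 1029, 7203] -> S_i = 3*7^i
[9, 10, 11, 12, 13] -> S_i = 9 + 1*i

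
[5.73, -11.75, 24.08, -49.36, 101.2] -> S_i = 5.73*(-2.05)^i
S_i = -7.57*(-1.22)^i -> [-7.57, 9.24, -11.27, 13.75, -16.77]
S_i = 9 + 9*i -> [9, 18, 27, 36, 45]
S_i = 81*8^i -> [81, 648, 5184, 41472, 331776]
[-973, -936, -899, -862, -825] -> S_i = -973 + 37*i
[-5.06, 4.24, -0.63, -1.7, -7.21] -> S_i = Random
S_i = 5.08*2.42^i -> [5.08, 12.29, 29.75, 72.0, 174.23]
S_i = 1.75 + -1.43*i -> [1.75, 0.32, -1.11, -2.54, -3.97]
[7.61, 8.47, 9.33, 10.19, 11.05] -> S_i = 7.61 + 0.86*i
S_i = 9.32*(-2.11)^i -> [9.32, -19.67, 41.49, -87.55, 184.73]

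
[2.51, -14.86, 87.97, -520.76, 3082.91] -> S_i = 2.51*(-5.92)^i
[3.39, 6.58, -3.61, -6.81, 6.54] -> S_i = Random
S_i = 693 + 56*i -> [693, 749, 805, 861, 917]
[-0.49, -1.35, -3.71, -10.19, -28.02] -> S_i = -0.49*2.75^i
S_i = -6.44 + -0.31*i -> [-6.44, -6.75, -7.06, -7.37, -7.68]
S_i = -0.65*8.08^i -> [-0.65, -5.25, -42.44, -342.88, -2770.5]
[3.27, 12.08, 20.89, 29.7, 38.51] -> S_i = 3.27 + 8.81*i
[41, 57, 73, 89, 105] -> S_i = 41 + 16*i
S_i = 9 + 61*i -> [9, 70, 131, 192, 253]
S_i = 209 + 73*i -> [209, 282, 355, 428, 501]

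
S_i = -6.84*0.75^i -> [-6.84, -5.13, -3.85, -2.89, -2.16]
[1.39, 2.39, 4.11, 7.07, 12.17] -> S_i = 1.39*1.72^i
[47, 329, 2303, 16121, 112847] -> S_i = 47*7^i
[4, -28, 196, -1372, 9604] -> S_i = 4*-7^i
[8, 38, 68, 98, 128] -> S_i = 8 + 30*i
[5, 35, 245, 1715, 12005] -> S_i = 5*7^i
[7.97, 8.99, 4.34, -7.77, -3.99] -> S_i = Random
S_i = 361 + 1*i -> [361, 362, 363, 364, 365]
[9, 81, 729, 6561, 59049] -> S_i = 9*9^i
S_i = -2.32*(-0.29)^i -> [-2.32, 0.67, -0.2, 0.06, -0.02]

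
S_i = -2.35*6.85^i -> [-2.35, -16.1, -110.27, -755.33, -5174.04]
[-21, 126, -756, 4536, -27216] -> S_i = -21*-6^i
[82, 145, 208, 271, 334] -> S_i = 82 + 63*i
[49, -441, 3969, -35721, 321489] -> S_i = 49*-9^i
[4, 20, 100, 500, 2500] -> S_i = 4*5^i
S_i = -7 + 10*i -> [-7, 3, 13, 23, 33]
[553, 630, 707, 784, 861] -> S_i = 553 + 77*i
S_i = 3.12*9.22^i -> [3.12, 28.77, 265.23, 2445.39, 22546.46]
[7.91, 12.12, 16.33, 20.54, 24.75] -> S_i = 7.91 + 4.21*i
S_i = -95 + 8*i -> [-95, -87, -79, -71, -63]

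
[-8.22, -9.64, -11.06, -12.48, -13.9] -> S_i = -8.22 + -1.42*i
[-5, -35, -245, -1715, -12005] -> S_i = -5*7^i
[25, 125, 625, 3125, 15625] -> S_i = 25*5^i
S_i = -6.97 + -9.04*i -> [-6.97, -16.01, -25.05, -34.09, -43.13]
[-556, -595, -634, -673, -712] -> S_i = -556 + -39*i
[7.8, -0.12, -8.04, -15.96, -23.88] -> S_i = 7.80 + -7.92*i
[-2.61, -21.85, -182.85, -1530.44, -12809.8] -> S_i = -2.61*8.37^i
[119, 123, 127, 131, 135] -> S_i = 119 + 4*i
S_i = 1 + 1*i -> [1, 2, 3, 4, 5]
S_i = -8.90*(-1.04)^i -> [-8.9, 9.26, -9.63, 10.01, -10.41]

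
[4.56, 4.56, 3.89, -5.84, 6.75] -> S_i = Random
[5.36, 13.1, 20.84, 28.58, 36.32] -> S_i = 5.36 + 7.74*i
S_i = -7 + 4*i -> [-7, -3, 1, 5, 9]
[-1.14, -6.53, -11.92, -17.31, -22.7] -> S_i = -1.14 + -5.39*i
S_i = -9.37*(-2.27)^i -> [-9.37, 21.27, -48.28, 109.6, -248.8]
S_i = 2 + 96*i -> [2, 98, 194, 290, 386]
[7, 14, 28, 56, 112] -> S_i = 7*2^i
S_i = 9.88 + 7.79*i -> [9.88, 17.67, 25.46, 33.25, 41.04]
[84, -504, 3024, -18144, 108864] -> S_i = 84*-6^i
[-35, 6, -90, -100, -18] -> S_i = Random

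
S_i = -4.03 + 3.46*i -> [-4.03, -0.57, 2.89, 6.35, 9.81]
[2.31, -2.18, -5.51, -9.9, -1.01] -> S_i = Random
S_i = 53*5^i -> [53, 265, 1325, 6625, 33125]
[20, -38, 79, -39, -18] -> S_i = Random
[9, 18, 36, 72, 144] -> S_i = 9*2^i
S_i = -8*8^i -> [-8, -64, -512, -4096, -32768]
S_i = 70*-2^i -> [70, -140, 280, -560, 1120]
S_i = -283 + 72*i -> [-283, -211, -139, -67, 5]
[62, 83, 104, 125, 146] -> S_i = 62 + 21*i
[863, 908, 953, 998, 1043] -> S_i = 863 + 45*i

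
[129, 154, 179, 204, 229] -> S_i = 129 + 25*i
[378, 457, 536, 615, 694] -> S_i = 378 + 79*i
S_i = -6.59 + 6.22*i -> [-6.59, -0.37, 5.85, 12.07, 18.29]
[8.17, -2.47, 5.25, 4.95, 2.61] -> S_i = Random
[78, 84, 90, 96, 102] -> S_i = 78 + 6*i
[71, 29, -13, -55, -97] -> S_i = 71 + -42*i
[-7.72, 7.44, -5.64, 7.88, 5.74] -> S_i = Random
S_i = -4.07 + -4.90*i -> [-4.07, -8.97, -13.87, -18.77, -23.67]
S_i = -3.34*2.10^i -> [-3.34, -7.01, -14.73, -30.93, -64.96]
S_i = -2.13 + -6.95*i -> [-2.13, -9.08, -16.03, -22.98, -29.93]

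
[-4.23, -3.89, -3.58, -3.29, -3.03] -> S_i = -4.23*0.92^i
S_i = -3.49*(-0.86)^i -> [-3.49, 3.0, -2.58, 2.22, -1.91]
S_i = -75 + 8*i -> [-75, -67, -59, -51, -43]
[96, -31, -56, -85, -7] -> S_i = Random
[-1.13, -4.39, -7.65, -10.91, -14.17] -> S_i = -1.13 + -3.26*i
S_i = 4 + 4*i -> [4, 8, 12, 16, 20]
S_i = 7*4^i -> [7, 28, 112, 448, 1792]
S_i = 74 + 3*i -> [74, 77, 80, 83, 86]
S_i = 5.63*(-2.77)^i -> [5.63, -15.6, 43.2, -119.66, 331.46]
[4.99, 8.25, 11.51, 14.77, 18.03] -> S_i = 4.99 + 3.26*i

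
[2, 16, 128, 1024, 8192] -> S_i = 2*8^i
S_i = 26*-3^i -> [26, -78, 234, -702, 2106]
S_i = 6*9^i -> [6, 54, 486, 4374, 39366]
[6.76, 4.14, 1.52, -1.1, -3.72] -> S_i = 6.76 + -2.62*i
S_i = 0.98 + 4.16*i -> [0.98, 5.14, 9.3, 13.46, 17.62]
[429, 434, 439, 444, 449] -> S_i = 429 + 5*i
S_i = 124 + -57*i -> [124, 67, 10, -47, -104]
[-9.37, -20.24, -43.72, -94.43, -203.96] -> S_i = -9.37*2.16^i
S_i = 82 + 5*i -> [82, 87, 92, 97, 102]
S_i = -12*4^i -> [-12, -48, -192, -768, -3072]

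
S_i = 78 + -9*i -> [78, 69, 60, 51, 42]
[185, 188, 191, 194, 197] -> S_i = 185 + 3*i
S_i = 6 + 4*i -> [6, 10, 14, 18, 22]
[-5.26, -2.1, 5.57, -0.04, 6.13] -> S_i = Random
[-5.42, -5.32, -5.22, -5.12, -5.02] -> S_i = -5.42 + 0.10*i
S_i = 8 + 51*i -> [8, 59, 110, 161, 212]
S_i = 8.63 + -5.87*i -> [8.63, 2.76, -3.11, -8.98, -14.85]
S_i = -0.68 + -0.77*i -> [-0.68, -1.45, -2.22, -2.99, -3.76]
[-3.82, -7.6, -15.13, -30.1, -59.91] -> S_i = -3.82*1.99^i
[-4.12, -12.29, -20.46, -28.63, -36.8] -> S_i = -4.12 + -8.17*i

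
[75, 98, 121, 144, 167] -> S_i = 75 + 23*i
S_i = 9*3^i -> [9, 27, 81, 243, 729]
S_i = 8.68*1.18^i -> [8.68, 10.24, 12.09, 14.26, 16.83]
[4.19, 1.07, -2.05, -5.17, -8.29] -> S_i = 4.19 + -3.12*i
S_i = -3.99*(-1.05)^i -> [-3.99, 4.19, -4.4, 4.62, -4.85]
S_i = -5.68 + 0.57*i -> [-5.68, -5.11, -4.54, -3.97, -3.4]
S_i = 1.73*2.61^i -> [1.73, 4.52, 11.78, 30.76, 80.28]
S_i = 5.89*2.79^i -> [5.89, 16.43, 45.85, 127.92, 356.89]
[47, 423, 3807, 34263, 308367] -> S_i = 47*9^i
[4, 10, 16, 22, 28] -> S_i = 4 + 6*i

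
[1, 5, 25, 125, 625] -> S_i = 1*5^i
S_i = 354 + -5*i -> [354, 349, 344, 339, 334]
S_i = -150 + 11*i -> [-150, -139, -128, -117, -106]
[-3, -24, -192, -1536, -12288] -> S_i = -3*8^i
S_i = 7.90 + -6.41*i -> [7.9, 1.49, -4.92, -11.33, -17.74]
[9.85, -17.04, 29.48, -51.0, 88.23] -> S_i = 9.85*(-1.73)^i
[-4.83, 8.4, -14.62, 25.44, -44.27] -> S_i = -4.83*(-1.74)^i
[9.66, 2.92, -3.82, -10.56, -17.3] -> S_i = 9.66 + -6.74*i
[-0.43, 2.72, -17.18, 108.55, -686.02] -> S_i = -0.43*(-6.32)^i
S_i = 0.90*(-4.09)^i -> [0.9, -3.68, 15.06, -61.58, 251.85]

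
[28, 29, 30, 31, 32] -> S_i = 28 + 1*i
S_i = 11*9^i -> [11, 99, 891, 8019, 72171]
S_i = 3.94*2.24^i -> [3.94, 8.83, 19.77, 44.28, 99.19]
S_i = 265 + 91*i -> [265, 356, 447, 538, 629]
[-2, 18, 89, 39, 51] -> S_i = Random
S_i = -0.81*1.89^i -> [-0.81, -1.53, -2.89, -5.47, -10.34]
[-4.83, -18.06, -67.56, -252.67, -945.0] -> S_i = -4.83*3.74^i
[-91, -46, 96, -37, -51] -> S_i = Random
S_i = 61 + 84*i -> [61, 145, 229, 313, 397]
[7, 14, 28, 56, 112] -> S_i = 7*2^i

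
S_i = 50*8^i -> [50, 400, 3200, 25600, 204800]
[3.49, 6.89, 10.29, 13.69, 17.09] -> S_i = 3.49 + 3.40*i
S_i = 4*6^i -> [4, 24, 144, 864, 5184]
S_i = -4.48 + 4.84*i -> [-4.48, 0.36, 5.2, 10.04, 14.88]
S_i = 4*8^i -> [4, 32, 256, 2048, 16384]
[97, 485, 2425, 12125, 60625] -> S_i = 97*5^i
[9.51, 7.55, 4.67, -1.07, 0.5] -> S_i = Random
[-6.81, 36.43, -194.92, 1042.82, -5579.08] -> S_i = -6.81*(-5.35)^i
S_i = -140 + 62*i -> [-140, -78, -16, 46, 108]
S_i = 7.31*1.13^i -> [7.31, 8.26, 9.33, 10.55, 11.92]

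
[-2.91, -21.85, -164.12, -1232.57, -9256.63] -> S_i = -2.91*7.51^i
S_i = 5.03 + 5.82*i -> [5.03, 10.85, 16.67, 22.49, 28.31]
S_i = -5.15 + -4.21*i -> [-5.15, -9.36, -13.57, -17.78, -21.99]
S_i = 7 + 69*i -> [7, 76, 145, 214, 283]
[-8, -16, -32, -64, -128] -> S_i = -8*2^i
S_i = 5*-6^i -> [5, -30, 180, -1080, 6480]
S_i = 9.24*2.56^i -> [9.24, 23.65, 60.56, 155.02, 396.85]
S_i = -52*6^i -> [-52, -312, -1872, -11232, -67392]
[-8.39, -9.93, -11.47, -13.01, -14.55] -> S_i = -8.39 + -1.54*i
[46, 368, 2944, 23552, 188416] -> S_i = 46*8^i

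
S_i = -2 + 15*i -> [-2, 13, 28, 43, 58]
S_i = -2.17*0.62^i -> [-2.17, -1.35, -0.83, -0.52, -0.32]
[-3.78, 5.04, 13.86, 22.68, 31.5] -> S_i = -3.78 + 8.82*i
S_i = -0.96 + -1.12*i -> [-0.96, -2.08, -3.2, -4.32, -5.44]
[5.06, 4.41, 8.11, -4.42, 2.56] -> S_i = Random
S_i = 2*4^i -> [2, 8, 32, 128, 512]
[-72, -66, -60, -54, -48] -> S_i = -72 + 6*i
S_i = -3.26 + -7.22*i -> [-3.26, -10.48, -17.7, -24.92, -32.14]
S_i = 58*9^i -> [58, 522, 4698, 42282, 380538]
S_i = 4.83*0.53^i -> [4.83, 2.56, 1.36, 0.72, 0.38]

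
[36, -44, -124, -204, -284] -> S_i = 36 + -80*i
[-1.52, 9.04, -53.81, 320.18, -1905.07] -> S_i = -1.52*(-5.95)^i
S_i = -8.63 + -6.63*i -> [-8.63, -15.26, -21.89, -28.52, -35.15]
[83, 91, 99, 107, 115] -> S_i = 83 + 8*i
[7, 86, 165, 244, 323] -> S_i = 7 + 79*i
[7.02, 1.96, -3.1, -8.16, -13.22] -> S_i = 7.02 + -5.06*i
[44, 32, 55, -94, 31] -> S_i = Random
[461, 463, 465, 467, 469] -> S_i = 461 + 2*i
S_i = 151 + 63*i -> [151, 214, 277, 340, 403]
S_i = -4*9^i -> [-4, -36, -324, -2916, -26244]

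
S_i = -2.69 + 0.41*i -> [-2.69, -2.28, -1.87, -1.46, -1.05]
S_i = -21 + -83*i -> [-21, -104, -187, -270, -353]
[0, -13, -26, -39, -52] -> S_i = 0 + -13*i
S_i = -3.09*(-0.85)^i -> [-3.09, 2.63, -2.23, 1.9, -1.61]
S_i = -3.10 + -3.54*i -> [-3.1, -6.64, -10.18, -13.72, -17.26]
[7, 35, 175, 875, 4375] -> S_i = 7*5^i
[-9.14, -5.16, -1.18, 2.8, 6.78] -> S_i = -9.14 + 3.98*i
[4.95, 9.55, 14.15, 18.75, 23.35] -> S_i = 4.95 + 4.60*i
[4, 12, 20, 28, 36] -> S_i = 4 + 8*i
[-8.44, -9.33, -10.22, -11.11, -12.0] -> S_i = -8.44 + -0.89*i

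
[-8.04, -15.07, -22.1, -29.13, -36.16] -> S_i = -8.04 + -7.03*i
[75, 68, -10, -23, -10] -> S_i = Random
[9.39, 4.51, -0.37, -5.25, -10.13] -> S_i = 9.39 + -4.88*i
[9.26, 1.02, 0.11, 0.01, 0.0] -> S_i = 9.26*0.11^i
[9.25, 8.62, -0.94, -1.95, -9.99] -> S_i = Random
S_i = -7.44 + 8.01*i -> [-7.44, 0.57, 8.58, 16.59, 24.6]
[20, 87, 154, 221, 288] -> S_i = 20 + 67*i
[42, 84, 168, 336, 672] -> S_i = 42*2^i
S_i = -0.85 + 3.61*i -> [-0.85, 2.76, 6.37, 9.98, 13.59]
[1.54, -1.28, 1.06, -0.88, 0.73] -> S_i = 1.54*(-0.83)^i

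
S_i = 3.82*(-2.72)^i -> [3.82, -10.39, 28.26, -76.87, 209.09]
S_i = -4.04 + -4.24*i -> [-4.04, -8.28, -12.52, -16.76, -21.0]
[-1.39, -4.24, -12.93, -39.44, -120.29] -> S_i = -1.39*3.05^i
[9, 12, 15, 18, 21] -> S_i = 9 + 3*i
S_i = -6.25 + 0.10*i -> [-6.25, -6.15, -6.05, -5.95, -5.85]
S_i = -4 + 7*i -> [-4, 3, 10, 17, 24]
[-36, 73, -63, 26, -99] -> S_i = Random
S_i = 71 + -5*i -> [71, 66, 61, 56, 51]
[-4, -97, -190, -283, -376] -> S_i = -4 + -93*i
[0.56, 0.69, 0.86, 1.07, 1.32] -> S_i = 0.56*1.24^i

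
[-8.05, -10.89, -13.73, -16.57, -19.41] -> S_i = -8.05 + -2.84*i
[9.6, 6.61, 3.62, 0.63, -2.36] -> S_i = 9.60 + -2.99*i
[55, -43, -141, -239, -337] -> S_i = 55 + -98*i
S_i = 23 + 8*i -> [23, 31, 39, 47, 55]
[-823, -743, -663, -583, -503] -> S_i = -823 + 80*i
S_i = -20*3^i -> [-20, -60, -180, -540, -1620]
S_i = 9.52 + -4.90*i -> [9.52, 4.62, -0.28, -5.18, -10.08]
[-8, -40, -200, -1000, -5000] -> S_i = -8*5^i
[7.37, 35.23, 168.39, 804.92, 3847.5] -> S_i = 7.37*4.78^i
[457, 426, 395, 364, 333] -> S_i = 457 + -31*i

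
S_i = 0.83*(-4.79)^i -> [0.83, -3.98, 19.04, -91.22, 436.94]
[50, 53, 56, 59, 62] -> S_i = 50 + 3*i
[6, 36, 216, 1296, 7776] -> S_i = 6*6^i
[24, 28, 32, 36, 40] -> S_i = 24 + 4*i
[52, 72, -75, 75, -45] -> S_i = Random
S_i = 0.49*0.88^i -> [0.49, 0.43, 0.38, 0.33, 0.29]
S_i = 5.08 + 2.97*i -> [5.08, 8.05, 11.02, 13.99, 16.96]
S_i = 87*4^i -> [87, 348, 1392, 5568, 22272]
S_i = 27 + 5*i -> [27, 32, 37, 42, 47]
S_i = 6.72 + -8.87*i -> [6.72, -2.15, -11.02, -19.89, -28.76]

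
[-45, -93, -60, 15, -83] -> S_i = Random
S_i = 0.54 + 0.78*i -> [0.54, 1.32, 2.1, 2.88, 3.66]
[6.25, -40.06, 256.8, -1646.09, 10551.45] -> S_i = 6.25*(-6.41)^i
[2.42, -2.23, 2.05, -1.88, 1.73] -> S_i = 2.42*(-0.92)^i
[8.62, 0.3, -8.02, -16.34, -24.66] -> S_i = 8.62 + -8.32*i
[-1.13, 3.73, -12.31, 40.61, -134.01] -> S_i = -1.13*(-3.30)^i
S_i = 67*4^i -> [67, 268, 1072, 4288, 17152]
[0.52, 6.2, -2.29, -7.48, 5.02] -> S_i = Random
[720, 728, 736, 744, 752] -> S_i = 720 + 8*i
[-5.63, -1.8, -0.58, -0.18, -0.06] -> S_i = -5.63*0.32^i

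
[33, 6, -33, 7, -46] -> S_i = Random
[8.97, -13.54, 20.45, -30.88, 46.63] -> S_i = 8.97*(-1.51)^i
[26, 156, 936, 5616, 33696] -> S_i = 26*6^i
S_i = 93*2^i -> [93, 186, 372, 744, 1488]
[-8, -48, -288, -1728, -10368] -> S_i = -8*6^i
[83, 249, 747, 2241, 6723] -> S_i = 83*3^i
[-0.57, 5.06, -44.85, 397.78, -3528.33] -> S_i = -0.57*(-8.87)^i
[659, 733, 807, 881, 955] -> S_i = 659 + 74*i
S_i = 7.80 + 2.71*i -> [7.8, 10.51, 13.22, 15.93, 18.64]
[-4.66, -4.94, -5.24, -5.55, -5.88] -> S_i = -4.66*1.06^i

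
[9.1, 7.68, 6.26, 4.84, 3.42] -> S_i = 9.10 + -1.42*i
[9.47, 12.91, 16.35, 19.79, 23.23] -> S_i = 9.47 + 3.44*i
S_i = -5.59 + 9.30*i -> [-5.59, 3.71, 13.01, 22.31, 31.61]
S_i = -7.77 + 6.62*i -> [-7.77, -1.15, 5.47, 12.09, 18.71]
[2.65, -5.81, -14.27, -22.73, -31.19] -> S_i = 2.65 + -8.46*i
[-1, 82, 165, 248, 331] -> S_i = -1 + 83*i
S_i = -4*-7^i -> [-4, 28, -196, 1372, -9604]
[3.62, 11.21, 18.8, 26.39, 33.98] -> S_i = 3.62 + 7.59*i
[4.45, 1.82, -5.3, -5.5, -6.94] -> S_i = Random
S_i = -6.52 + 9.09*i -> [-6.52, 2.57, 11.66, 20.75, 29.84]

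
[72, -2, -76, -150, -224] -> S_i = 72 + -74*i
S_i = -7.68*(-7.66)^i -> [-7.68, 58.83, -450.63, 3451.82, -26440.9]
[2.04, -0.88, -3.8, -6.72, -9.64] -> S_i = 2.04 + -2.92*i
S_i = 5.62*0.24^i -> [5.62, 1.35, 0.32, 0.08, 0.02]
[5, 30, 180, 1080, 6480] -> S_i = 5*6^i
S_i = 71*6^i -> [71, 426, 2556, 15336, 92016]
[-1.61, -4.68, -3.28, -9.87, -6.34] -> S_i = Random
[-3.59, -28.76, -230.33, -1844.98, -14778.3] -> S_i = -3.59*8.01^i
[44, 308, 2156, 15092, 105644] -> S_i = 44*7^i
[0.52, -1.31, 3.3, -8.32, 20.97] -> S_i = 0.52*(-2.52)^i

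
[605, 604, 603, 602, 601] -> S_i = 605 + -1*i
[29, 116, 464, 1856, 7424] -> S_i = 29*4^i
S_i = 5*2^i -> [5, 10, 20, 40, 80]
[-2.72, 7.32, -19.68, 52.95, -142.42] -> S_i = -2.72*(-2.69)^i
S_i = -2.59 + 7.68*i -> [-2.59, 5.09, 12.77, 20.45, 28.13]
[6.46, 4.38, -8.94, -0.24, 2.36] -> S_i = Random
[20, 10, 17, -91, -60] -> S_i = Random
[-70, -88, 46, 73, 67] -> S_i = Random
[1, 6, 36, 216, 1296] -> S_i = 1*6^i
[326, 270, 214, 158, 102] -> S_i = 326 + -56*i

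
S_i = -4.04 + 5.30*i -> [-4.04, 1.26, 6.56, 11.86, 17.16]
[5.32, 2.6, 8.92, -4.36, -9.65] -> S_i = Random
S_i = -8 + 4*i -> [-8, -4, 0, 4, 8]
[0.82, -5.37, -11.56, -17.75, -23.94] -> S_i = 0.82 + -6.19*i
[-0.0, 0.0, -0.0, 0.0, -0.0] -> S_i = -0.00*(-5.27)^i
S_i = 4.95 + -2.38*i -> [4.95, 2.57, 0.19, -2.19, -4.57]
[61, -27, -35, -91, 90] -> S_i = Random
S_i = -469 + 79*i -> [-469, -390, -311, -232, -153]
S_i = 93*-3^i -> [93, -279, 837, -2511, 7533]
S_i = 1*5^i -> [1, 5, 25, 125, 625]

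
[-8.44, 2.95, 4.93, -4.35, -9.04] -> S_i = Random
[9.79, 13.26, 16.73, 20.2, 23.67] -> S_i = 9.79 + 3.47*i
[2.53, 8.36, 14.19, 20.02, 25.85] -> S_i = 2.53 + 5.83*i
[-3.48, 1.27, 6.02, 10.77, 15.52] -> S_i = -3.48 + 4.75*i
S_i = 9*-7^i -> [9, -63, 441, -3087, 21609]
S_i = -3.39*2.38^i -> [-3.39, -8.07, -19.2, -45.7, -108.77]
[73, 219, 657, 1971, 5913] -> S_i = 73*3^i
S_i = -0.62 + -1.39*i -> [-0.62, -2.01, -3.4, -4.79, -6.18]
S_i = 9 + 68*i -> [9, 77, 145, 213, 281]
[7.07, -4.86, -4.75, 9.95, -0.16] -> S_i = Random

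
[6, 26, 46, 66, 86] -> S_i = 6 + 20*i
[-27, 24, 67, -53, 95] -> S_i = Random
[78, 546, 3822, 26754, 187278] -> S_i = 78*7^i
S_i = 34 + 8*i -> [34, 42, 50, 58, 66]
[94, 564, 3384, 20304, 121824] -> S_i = 94*6^i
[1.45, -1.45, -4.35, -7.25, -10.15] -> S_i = 1.45 + -2.90*i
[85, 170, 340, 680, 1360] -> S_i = 85*2^i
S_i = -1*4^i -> [-1, -4, -16, -64, -256]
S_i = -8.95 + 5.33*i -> [-8.95, -3.62, 1.71, 7.04, 12.37]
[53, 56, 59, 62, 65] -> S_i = 53 + 3*i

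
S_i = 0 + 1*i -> [0, 1, 2, 3, 4]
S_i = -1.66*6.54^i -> [-1.66, -10.86, -71.0, -464.35, -3036.82]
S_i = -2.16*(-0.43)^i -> [-2.16, 0.93, -0.4, 0.17, -0.07]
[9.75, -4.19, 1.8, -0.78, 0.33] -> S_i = 9.75*(-0.43)^i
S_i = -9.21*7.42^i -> [-9.21, -68.34, -507.07, -3762.46, -27917.42]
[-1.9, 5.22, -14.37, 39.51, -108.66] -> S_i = -1.90*(-2.75)^i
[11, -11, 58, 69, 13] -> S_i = Random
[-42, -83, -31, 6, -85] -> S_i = Random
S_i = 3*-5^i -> [3, -15, 75, -375, 1875]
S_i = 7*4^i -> [7, 28, 112, 448, 1792]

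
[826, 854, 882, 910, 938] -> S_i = 826 + 28*i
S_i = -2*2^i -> [-2, -4, -8, -16, -32]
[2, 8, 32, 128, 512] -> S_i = 2*4^i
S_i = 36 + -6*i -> [36, 30, 24, 18, 12]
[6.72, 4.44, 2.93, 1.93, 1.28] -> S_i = 6.72*0.66^i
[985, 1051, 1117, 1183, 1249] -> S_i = 985 + 66*i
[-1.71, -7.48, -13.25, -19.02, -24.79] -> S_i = -1.71 + -5.77*i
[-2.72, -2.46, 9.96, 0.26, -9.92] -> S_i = Random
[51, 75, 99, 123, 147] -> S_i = 51 + 24*i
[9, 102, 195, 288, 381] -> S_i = 9 + 93*i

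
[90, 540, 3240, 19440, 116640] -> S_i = 90*6^i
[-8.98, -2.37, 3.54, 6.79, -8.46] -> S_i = Random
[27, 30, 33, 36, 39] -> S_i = 27 + 3*i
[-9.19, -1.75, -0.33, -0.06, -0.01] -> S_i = -9.19*0.19^i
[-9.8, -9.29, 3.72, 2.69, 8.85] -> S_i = Random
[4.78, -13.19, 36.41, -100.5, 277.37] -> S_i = 4.78*(-2.76)^i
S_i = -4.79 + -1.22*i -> [-4.79, -6.01, -7.23, -8.45, -9.67]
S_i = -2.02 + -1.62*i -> [-2.02, -3.64, -5.26, -6.88, -8.5]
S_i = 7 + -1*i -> [7, 6, 5, 4, 3]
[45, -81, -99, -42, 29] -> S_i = Random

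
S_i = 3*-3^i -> [3, -9, 27, -81, 243]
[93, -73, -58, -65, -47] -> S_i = Random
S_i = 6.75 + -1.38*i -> [6.75, 5.37, 3.99, 2.61, 1.23]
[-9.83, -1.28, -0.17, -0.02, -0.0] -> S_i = -9.83*0.13^i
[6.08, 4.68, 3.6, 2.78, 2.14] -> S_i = 6.08*0.77^i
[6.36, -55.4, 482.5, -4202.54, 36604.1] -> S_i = 6.36*(-8.71)^i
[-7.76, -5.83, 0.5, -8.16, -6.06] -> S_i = Random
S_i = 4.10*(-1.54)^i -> [4.1, -6.31, 9.72, -14.97, 23.06]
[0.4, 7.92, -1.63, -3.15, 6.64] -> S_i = Random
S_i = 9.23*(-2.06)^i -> [9.23, -19.01, 39.17, -80.69, 166.22]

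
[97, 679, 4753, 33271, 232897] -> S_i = 97*7^i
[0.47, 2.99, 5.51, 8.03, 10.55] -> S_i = 0.47 + 2.52*i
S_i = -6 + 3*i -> [-6, -3, 0, 3, 6]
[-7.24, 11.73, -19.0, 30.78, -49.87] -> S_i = -7.24*(-1.62)^i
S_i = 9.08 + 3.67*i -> [9.08, 12.75, 16.42, 20.09, 23.76]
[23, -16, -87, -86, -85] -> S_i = Random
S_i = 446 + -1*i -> [446, 445, 444, 443, 442]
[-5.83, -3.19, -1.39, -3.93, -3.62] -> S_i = Random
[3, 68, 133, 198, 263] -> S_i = 3 + 65*i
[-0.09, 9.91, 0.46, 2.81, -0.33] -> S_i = Random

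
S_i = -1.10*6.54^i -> [-1.1, -7.19, -47.05, -307.7, -2012.35]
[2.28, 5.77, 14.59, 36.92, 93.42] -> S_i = 2.28*2.53^i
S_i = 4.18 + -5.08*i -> [4.18, -0.9, -5.98, -11.06, -16.14]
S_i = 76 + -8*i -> [76, 68, 60, 52, 44]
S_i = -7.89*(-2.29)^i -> [-7.89, 18.07, -41.38, 94.75, -216.98]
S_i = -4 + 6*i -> [-4, 2, 8, 14, 20]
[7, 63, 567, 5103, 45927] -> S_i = 7*9^i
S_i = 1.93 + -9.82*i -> [1.93, -7.89, -17.71, -27.53, -37.35]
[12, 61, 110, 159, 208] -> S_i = 12 + 49*i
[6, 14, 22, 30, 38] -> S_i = 6 + 8*i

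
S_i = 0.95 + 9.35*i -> [0.95, 10.3, 19.65, 29.0, 38.35]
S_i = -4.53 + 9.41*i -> [-4.53, 4.88, 14.29, 23.7, 33.11]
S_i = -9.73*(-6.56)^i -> [-9.73, 63.83, -418.72, 2746.78, -18018.9]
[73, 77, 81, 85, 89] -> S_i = 73 + 4*i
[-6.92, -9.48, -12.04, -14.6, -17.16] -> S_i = -6.92 + -2.56*i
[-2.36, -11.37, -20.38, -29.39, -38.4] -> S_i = -2.36 + -9.01*i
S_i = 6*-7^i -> [6, -42, 294, -2058, 14406]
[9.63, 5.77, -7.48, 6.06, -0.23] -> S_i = Random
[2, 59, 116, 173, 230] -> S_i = 2 + 57*i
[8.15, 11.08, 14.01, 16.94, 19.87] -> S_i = 8.15 + 2.93*i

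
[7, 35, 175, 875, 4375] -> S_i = 7*5^i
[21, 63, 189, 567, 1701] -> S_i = 21*3^i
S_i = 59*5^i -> [59, 295, 1475, 7375, 36875]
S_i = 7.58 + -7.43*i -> [7.58, 0.15, -7.28, -14.71, -22.14]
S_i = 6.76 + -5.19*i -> [6.76, 1.57, -3.62, -8.81, -14.0]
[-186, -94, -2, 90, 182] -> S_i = -186 + 92*i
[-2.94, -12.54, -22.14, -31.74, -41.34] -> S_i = -2.94 + -9.60*i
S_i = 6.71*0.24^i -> [6.71, 1.61, 0.39, 0.09, 0.02]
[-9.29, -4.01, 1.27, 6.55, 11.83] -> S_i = -9.29 + 5.28*i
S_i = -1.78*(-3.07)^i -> [-1.78, 5.46, -16.78, 51.5, -158.12]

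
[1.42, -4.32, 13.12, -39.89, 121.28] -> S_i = 1.42*(-3.04)^i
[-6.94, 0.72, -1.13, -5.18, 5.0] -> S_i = Random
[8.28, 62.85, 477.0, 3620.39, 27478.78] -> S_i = 8.28*7.59^i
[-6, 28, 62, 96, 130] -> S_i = -6 + 34*i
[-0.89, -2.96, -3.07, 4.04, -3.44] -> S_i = Random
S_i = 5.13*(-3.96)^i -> [5.13, -20.31, 80.45, -318.57, 1261.53]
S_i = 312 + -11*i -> [312, 301, 290, 279, 268]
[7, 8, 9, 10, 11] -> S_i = 7 + 1*i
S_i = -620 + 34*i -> [-620, -586, -552, -518, -484]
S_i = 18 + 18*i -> [18, 36, 54, 72, 90]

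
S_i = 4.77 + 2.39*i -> [4.77, 7.16, 9.55, 11.94, 14.33]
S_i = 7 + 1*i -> [7, 8, 9, 10, 11]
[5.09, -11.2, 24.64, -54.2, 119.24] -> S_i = 5.09*(-2.20)^i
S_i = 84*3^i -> [84, 252, 756, 2268, 6804]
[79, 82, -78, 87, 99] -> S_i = Random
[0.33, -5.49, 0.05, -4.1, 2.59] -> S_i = Random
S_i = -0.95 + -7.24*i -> [-0.95, -8.19, -15.43, -22.67, -29.91]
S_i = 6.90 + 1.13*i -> [6.9, 8.03, 9.16, 10.29, 11.42]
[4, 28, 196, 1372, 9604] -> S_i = 4*7^i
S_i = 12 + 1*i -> [12, 13, 14, 15, 16]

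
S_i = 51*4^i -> [51, 204, 816, 3264, 13056]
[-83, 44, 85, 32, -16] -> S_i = Random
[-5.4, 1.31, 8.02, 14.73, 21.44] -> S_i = -5.40 + 6.71*i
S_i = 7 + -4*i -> [7, 3, -1, -5, -9]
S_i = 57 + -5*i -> [57, 52, 47, 42, 37]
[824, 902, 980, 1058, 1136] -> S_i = 824 + 78*i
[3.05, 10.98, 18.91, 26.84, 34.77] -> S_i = 3.05 + 7.93*i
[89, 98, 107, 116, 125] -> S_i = 89 + 9*i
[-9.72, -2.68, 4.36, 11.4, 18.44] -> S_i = -9.72 + 7.04*i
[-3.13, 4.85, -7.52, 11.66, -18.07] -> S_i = -3.13*(-1.55)^i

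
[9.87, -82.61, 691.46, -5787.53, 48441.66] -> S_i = 9.87*(-8.37)^i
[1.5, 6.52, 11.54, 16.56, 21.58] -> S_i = 1.50 + 5.02*i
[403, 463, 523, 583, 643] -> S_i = 403 + 60*i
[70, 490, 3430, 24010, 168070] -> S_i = 70*7^i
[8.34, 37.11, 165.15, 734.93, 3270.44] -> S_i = 8.34*4.45^i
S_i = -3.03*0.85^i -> [-3.03, -2.58, -2.19, -1.86, -1.58]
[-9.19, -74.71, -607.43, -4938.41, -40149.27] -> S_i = -9.19*8.13^i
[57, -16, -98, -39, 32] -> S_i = Random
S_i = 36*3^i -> [36, 108, 324, 972, 2916]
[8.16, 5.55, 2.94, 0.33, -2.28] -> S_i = 8.16 + -2.61*i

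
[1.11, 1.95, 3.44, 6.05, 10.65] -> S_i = 1.11*1.76^i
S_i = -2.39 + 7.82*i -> [-2.39, 5.43, 13.25, 21.07, 28.89]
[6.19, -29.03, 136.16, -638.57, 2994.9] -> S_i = 6.19*(-4.69)^i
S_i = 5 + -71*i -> [5, -66, -137, -208, -279]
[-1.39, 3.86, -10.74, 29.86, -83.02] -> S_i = -1.39*(-2.78)^i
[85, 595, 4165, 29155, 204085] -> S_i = 85*7^i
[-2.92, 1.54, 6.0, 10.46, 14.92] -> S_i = -2.92 + 4.46*i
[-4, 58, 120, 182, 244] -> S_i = -4 + 62*i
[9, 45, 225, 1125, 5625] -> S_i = 9*5^i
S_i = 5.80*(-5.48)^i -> [5.8, -31.78, 174.18, -954.49, 5230.58]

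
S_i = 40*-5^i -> [40, -200, 1000, -5000, 25000]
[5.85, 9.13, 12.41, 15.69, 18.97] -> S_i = 5.85 + 3.28*i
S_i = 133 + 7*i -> [133, 140, 147, 154, 161]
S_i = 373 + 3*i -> [373, 376, 379, 382, 385]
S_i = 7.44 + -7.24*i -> [7.44, 0.2, -7.04, -14.28, -21.52]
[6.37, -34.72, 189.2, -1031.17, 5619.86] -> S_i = 6.37*(-5.45)^i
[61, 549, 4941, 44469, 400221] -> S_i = 61*9^i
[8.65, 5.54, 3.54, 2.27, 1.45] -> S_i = 8.65*0.64^i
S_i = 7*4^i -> [7, 28, 112, 448, 1792]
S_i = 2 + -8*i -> [2, -6, -14, -22, -30]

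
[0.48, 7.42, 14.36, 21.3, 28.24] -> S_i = 0.48 + 6.94*i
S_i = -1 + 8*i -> [-1, 7, 15, 23, 31]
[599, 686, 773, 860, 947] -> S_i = 599 + 87*i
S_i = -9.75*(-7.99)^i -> [-9.75, 77.9, -622.44, 4973.3, -39736.69]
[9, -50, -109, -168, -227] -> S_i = 9 + -59*i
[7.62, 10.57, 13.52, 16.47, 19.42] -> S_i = 7.62 + 2.95*i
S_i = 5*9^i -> [5, 45, 405, 3645, 32805]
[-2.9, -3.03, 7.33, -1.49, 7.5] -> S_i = Random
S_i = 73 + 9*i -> [73, 82, 91, 100, 109]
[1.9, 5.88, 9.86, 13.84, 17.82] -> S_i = 1.90 + 3.98*i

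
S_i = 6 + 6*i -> [6, 12, 18, 24, 30]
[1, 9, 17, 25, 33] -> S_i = 1 + 8*i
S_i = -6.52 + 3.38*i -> [-6.52, -3.14, 0.24, 3.62, 7.0]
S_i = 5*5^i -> [5, 25, 125, 625, 3125]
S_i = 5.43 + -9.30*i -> [5.43, -3.87, -13.17, -22.47, -31.77]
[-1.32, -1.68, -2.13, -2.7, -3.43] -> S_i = -1.32*1.27^i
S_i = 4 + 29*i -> [4, 33, 62, 91, 120]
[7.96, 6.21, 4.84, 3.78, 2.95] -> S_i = 7.96*0.78^i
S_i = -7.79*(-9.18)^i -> [-7.79, 71.51, -656.48, 6026.5, -55323.31]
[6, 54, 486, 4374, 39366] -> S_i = 6*9^i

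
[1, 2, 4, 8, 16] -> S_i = 1*2^i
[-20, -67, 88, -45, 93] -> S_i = Random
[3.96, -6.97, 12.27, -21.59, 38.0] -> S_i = 3.96*(-1.76)^i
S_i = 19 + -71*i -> [19, -52, -123, -194, -265]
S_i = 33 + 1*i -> [33, 34, 35, 36, 37]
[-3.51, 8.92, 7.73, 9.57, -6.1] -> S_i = Random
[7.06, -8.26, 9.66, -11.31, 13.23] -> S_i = 7.06*(-1.17)^i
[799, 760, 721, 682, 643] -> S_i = 799 + -39*i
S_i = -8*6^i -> [-8, -48, -288, -1728, -10368]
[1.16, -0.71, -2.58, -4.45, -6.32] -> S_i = 1.16 + -1.87*i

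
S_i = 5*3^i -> [5, 15, 45, 135, 405]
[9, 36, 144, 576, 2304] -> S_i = 9*4^i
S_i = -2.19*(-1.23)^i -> [-2.19, 2.69, -3.31, 4.08, -5.01]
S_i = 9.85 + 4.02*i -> [9.85, 13.87, 17.89, 21.91, 25.93]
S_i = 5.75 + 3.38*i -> [5.75, 9.13, 12.51, 15.89, 19.27]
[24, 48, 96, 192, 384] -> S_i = 24*2^i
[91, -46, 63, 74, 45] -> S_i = Random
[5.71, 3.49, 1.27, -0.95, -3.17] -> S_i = 5.71 + -2.22*i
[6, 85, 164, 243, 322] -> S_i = 6 + 79*i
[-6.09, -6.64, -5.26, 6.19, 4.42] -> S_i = Random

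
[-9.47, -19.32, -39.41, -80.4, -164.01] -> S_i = -9.47*2.04^i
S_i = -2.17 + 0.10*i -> [-2.17, -2.07, -1.97, -1.87, -1.77]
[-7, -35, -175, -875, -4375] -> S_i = -7*5^i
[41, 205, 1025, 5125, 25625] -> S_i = 41*5^i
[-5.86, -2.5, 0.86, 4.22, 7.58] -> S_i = -5.86 + 3.36*i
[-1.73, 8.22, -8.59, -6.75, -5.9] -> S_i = Random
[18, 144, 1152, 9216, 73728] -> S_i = 18*8^i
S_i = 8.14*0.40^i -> [8.14, 3.26, 1.3, 0.52, 0.21]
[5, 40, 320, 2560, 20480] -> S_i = 5*8^i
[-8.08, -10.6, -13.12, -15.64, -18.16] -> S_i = -8.08 + -2.52*i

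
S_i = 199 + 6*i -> [199, 205, 211, 217, 223]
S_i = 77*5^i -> [77, 385, 1925, 9625, 48125]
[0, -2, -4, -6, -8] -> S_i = 0 + -2*i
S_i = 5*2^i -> [5, 10, 20, 40, 80]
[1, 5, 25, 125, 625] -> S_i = 1*5^i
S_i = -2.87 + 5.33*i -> [-2.87, 2.46, 7.79, 13.12, 18.45]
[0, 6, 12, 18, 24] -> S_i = 0 + 6*i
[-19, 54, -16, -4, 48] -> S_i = Random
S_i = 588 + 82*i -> [588, 670, 752, 834, 916]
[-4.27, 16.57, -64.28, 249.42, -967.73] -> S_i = -4.27*(-3.88)^i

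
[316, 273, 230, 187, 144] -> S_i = 316 + -43*i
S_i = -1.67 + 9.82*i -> [-1.67, 8.15, 17.97, 27.79, 37.61]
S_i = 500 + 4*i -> [500, 504, 508, 512, 516]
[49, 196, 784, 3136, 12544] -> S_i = 49*4^i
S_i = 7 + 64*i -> [7, 71, 135, 199, 263]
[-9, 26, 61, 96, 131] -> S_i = -9 + 35*i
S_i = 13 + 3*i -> [13, 16, 19, 22, 25]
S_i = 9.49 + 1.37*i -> [9.49, 10.86, 12.23, 13.6, 14.97]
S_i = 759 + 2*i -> [759, 761, 763, 765, 767]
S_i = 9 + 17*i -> [9, 26, 43, 60, 77]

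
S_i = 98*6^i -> [98, 588, 3528, 21168, 127008]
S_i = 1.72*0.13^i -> [1.72, 0.22, 0.03, 0.0, 0.0]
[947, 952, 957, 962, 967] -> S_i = 947 + 5*i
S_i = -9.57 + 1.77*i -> [-9.57, -7.8, -6.03, -4.26, -2.49]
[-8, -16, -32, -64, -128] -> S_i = -8*2^i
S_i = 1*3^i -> [1, 3, 9, 27, 81]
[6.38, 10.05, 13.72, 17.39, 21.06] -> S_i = 6.38 + 3.67*i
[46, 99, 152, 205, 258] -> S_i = 46 + 53*i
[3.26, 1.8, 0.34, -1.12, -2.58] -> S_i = 3.26 + -1.46*i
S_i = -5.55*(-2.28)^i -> [-5.55, 12.65, -28.85, 65.78, -149.98]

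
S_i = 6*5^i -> [6, 30, 150, 750, 3750]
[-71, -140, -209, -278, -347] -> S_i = -71 + -69*i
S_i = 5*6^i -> [5, 30, 180, 1080, 6480]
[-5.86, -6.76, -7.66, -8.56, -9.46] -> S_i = -5.86 + -0.90*i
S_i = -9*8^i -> [-9, -72, -576, -4608, -36864]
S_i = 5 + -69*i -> [5, -64, -133, -202, -271]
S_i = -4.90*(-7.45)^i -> [-4.9, 36.51, -271.96, 2026.12, -15094.58]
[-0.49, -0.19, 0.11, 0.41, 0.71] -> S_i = -0.49 + 0.30*i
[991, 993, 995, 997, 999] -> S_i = 991 + 2*i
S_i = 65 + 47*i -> [65, 112, 159, 206, 253]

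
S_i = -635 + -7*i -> [-635, -642, -649, -656, -663]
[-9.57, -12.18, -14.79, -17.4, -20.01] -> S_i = -9.57 + -2.61*i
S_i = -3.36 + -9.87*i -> [-3.36, -13.23, -23.1, -32.97, -42.84]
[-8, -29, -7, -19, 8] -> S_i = Random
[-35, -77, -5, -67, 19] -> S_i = Random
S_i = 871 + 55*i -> [871, 926, 981, 1036, 1091]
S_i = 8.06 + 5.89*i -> [8.06, 13.95, 19.84, 25.73, 31.62]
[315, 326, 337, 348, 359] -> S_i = 315 + 11*i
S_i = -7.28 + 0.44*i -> [-7.28, -6.84, -6.4, -5.96, -5.52]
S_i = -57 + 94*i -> [-57, 37, 131, 225, 319]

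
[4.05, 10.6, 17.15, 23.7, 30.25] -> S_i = 4.05 + 6.55*i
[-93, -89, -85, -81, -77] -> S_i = -93 + 4*i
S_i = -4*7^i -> [-4, -28, -196, -1372, -9604]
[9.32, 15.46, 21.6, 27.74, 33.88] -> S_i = 9.32 + 6.14*i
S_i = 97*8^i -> [97, 776, 6208, 49664, 397312]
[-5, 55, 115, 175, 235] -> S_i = -5 + 60*i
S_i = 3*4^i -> [3, 12, 48, 192, 768]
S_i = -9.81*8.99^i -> [-9.81, -88.19, -792.85, -7127.68, -64077.83]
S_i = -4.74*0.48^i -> [-4.74, -2.28, -1.09, -0.52, -0.25]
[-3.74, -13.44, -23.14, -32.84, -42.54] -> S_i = -3.74 + -9.70*i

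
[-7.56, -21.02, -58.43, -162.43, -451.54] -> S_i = -7.56*2.78^i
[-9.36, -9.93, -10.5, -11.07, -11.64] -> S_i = -9.36 + -0.57*i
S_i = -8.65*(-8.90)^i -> [-8.65, 76.98, -685.17, 6097.98, -54272.04]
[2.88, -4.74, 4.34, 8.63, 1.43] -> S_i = Random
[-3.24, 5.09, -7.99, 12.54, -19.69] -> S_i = -3.24*(-1.57)^i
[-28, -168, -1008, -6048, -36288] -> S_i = -28*6^i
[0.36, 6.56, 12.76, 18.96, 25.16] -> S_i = 0.36 + 6.20*i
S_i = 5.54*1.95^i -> [5.54, 10.8, 21.07, 41.08, 80.1]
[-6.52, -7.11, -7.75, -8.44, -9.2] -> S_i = -6.52*1.09^i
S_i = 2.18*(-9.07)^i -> [2.18, -19.77, 179.34, -1626.59, 14753.18]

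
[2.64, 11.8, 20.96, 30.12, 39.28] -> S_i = 2.64 + 9.16*i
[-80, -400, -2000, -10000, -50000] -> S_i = -80*5^i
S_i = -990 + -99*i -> [-990, -1089, -1188, -1287, -1386]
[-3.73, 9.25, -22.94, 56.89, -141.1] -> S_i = -3.73*(-2.48)^i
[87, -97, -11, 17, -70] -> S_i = Random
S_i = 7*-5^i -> [7, -35, 175, -875, 4375]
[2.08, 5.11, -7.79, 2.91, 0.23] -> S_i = Random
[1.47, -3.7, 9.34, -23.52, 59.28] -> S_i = 1.47*(-2.52)^i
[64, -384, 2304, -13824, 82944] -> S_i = 64*-6^i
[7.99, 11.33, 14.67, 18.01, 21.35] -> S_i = 7.99 + 3.34*i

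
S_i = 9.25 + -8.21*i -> [9.25, 1.04, -7.17, -15.38, -23.59]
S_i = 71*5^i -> [71, 355, 1775, 8875, 44375]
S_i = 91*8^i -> [91, 728, 5824, 46592, 372736]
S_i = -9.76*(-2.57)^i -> [-9.76, 25.08, -64.46, 165.67, -425.78]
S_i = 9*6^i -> [9, 54, 324, 1944, 11664]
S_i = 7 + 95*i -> [7, 102, 197, 292, 387]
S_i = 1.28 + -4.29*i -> [1.28, -3.01, -7.3, -11.59, -15.88]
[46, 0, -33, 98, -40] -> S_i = Random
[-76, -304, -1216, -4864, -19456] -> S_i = -76*4^i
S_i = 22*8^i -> [22, 176, 1408, 11264, 90112]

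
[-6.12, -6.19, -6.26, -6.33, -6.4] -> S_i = -6.12 + -0.07*i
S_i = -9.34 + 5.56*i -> [-9.34, -3.78, 1.78, 7.34, 12.9]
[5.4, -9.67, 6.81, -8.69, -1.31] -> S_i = Random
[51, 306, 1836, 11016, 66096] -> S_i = 51*6^i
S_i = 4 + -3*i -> [4, 1, -2, -5, -8]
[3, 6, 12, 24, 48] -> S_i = 3*2^i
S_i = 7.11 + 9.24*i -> [7.11, 16.35, 25.59, 34.83, 44.07]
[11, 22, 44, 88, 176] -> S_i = 11*2^i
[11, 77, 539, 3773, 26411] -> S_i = 11*7^i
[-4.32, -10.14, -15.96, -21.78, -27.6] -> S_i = -4.32 + -5.82*i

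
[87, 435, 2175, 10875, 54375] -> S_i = 87*5^i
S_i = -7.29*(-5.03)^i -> [-7.29, 36.67, -184.44, 927.75, -4666.59]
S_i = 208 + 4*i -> [208, 212, 216, 220, 224]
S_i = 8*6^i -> [8, 48, 288, 1728, 10368]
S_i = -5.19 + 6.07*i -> [-5.19, 0.88, 6.95, 13.02, 19.09]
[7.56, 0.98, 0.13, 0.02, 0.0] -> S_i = 7.56*0.13^i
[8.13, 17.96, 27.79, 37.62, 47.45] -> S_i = 8.13 + 9.83*i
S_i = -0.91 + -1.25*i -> [-0.91, -2.16, -3.41, -4.66, -5.91]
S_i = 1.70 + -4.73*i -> [1.7, -3.03, -7.76, -12.49, -17.22]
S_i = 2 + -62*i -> [2, -60, -122, -184, -246]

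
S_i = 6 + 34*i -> [6, 40, 74, 108, 142]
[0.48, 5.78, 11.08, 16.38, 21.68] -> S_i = 0.48 + 5.30*i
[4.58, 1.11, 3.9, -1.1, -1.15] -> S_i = Random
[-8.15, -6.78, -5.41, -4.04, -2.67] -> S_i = -8.15 + 1.37*i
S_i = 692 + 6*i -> [692, 698, 704, 710, 716]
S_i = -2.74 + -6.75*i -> [-2.74, -9.49, -16.24, -22.99, -29.74]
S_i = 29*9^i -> [29, 261, 2349, 21141, 190269]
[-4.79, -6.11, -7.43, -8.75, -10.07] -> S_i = -4.79 + -1.32*i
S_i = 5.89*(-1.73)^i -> [5.89, -10.19, 17.63, -30.5, 52.76]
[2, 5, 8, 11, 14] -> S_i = 2 + 3*i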